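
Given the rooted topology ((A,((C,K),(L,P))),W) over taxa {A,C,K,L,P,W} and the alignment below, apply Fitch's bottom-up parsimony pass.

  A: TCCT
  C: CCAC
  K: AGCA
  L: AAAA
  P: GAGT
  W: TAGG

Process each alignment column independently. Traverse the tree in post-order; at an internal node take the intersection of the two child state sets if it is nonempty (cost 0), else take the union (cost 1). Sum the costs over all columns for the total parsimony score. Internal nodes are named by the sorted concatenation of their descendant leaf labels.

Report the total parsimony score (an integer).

site 0, node CK: C={C} ∪ K={A} → {A,C} (+1)
site 0, node LP: L={A} ∪ P={G} → {A,G} (+1)
site 0, node CKLP: CK={A,C} ∩ LP={A,G} → {A} (+0)
site 0, node ACKLP: A={T} ∪ CKLP={A} → {A,T} (+1)
site 0, node ACKLPW: ACKLP={A,T} ∩ W={T} → {T} (+0)
site 1, node CK: C={C} ∪ K={G} → {C,G} (+1)
site 1, node LP: L={A} ∩ P={A} → {A} (+0)
site 1, node CKLP: CK={C,G} ∪ LP={A} → {A,C,G} (+1)
site 1, node ACKLP: A={C} ∩ CKLP={A,C,G} → {C} (+0)
site 1, node ACKLPW: ACKLP={C} ∪ W={A} → {A,C} (+1)
site 2, node CK: C={A} ∪ K={C} → {A,C} (+1)
site 2, node LP: L={A} ∪ P={G} → {A,G} (+1)
site 2, node CKLP: CK={A,C} ∩ LP={A,G} → {A} (+0)
site 2, node ACKLP: A={C} ∪ CKLP={A} → {A,C} (+1)
site 2, node ACKLPW: ACKLP={A,C} ∪ W={G} → {A,C,G} (+1)
site 3, node CK: C={C} ∪ K={A} → {A,C} (+1)
site 3, node LP: L={A} ∪ P={T} → {A,T} (+1)
site 3, node CKLP: CK={A,C} ∩ LP={A,T} → {A} (+0)
site 3, node ACKLP: A={T} ∪ CKLP={A} → {A,T} (+1)
site 3, node ACKLPW: ACKLP={A,T} ∪ W={G} → {A,G,T} (+1)
per-site changes: [3, 3, 4, 4]; total = 14

14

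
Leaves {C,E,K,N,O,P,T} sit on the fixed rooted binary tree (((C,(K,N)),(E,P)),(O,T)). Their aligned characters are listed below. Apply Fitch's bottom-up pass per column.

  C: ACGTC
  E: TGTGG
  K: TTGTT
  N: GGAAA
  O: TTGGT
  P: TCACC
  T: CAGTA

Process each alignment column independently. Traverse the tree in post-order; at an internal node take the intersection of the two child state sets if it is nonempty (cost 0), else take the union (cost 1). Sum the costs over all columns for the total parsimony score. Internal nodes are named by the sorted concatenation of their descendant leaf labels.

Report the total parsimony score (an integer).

site 0, node KN: K={T} ∪ N={G} → {G,T} (+1)
site 0, node CKN: C={A} ∪ KN={G,T} → {A,G,T} (+1)
site 0, node EP: E={T} ∩ P={T} → {T} (+0)
site 0, node CEKNP: CKN={A,G,T} ∩ EP={T} → {T} (+0)
site 0, node OT: O={T} ∪ T={C} → {C,T} (+1)
site 0, node CEKNOPT: CEKNP={T} ∩ OT={C,T} → {T} (+0)
site 1, node KN: K={T} ∪ N={G} → {G,T} (+1)
site 1, node CKN: C={C} ∪ KN={G,T} → {C,G,T} (+1)
site 1, node EP: E={G} ∪ P={C} → {C,G} (+1)
site 1, node CEKNP: CKN={C,G,T} ∩ EP={C,G} → {C,G} (+0)
site 1, node OT: O={T} ∪ T={A} → {A,T} (+1)
site 1, node CEKNOPT: CEKNP={C,G} ∪ OT={A,T} → {A,C,G,T} (+1)
site 2, node KN: K={G} ∪ N={A} → {A,G} (+1)
site 2, node CKN: C={G} ∩ KN={A,G} → {G} (+0)
site 2, node EP: E={T} ∪ P={A} → {A,T} (+1)
site 2, node CEKNP: CKN={G} ∪ EP={A,T} → {A,G,T} (+1)
site 2, node OT: O={G} ∩ T={G} → {G} (+0)
site 2, node CEKNOPT: CEKNP={A,G,T} ∩ OT={G} → {G} (+0)
site 3, node KN: K={T} ∪ N={A} → {A,T} (+1)
site 3, node CKN: C={T} ∩ KN={A,T} → {T} (+0)
site 3, node EP: E={G} ∪ P={C} → {C,G} (+1)
site 3, node CEKNP: CKN={T} ∪ EP={C,G} → {C,G,T} (+1)
site 3, node OT: O={G} ∪ T={T} → {G,T} (+1)
site 3, node CEKNOPT: CEKNP={C,G,T} ∩ OT={G,T} → {G,T} (+0)
site 4, node KN: K={T} ∪ N={A} → {A,T} (+1)
site 4, node CKN: C={C} ∪ KN={A,T} → {A,C,T} (+1)
site 4, node EP: E={G} ∪ P={C} → {C,G} (+1)
site 4, node CEKNP: CKN={A,C,T} ∩ EP={C,G} → {C} (+0)
site 4, node OT: O={T} ∪ T={A} → {A,T} (+1)
site 4, node CEKNOPT: CEKNP={C} ∪ OT={A,T} → {A,C,T} (+1)
per-site changes: [3, 5, 3, 4, 5]; total = 20

20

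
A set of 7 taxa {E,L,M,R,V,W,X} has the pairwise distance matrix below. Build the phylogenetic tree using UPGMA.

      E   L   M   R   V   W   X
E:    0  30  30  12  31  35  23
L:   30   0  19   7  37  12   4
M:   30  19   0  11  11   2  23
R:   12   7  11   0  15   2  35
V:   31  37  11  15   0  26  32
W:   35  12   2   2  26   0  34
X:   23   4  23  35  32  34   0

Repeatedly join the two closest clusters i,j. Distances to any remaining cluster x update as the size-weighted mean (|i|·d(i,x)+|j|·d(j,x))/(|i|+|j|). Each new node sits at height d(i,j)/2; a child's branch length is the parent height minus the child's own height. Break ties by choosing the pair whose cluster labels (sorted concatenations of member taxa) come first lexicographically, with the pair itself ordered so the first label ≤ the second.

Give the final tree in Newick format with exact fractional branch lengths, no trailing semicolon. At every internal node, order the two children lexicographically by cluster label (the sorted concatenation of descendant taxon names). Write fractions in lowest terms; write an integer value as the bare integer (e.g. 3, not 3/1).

iteration 1: select M,W (d=2); attach at lengths (1, 1); label the merged cluster MW
  updated: d(E,MW)=65/2, d(L,MW)=31/2, d(MW,R)=13/2, d(MW,V)=37/2, d(MW,X)=57/2
iteration 2: select L,X (d=4); attach at lengths (2, 2); label the merged cluster LX
  updated: d(E,LX)=53/2, d(LX,MW)=22, d(LX,R)=21, d(LX,V)=69/2
iteration 3: select MW,R (d=13/2); attach at lengths (9/4, 13/4); label the merged cluster MRW
  updated: d(E,MRW)=77/3, d(LX,MRW)=65/3, d(MRW,V)=52/3
iteration 4: select MRW,V (d=52/3); attach at lengths (65/12, 26/3); label the merged cluster MRVW
  updated: d(E,MRVW)=27, d(LX,MRVW)=199/8
iteration 5: select LX,MRVW (d=199/8); attach at lengths (167/16, 181/48); label the merged cluster LMRVWX
  updated: d(E,LMRVWX)=161/6
iteration 6: select E,LMRVWX (d=161/6); attach at lengths (161/12, 47/48); label the merged cluster ELMRVWX
final tree: (E:161/12,((L:2,X:2):167/16,(((M:1,W:1):9/4,R:13/4):65/12,V:26/3):181/48):47/48)
total length: 867/16

(E:161/12,((L:2,X:2):167/16,(((M:1,W:1):9/4,R:13/4):65/12,V:26/3):181/48):47/48)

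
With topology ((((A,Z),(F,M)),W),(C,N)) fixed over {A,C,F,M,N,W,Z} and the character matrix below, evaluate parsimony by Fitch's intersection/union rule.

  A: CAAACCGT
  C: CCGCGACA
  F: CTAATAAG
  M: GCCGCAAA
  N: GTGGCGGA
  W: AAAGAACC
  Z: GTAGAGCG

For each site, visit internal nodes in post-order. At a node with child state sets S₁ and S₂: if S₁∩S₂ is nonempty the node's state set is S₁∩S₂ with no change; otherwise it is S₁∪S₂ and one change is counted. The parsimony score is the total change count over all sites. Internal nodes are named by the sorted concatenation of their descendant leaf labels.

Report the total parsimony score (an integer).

27

site 0, node AZ: A={C} ∪ Z={G} → {C,G} (+1)
site 0, node FM: F={C} ∪ M={G} → {C,G} (+1)
site 0, node AFMZ: AZ={C,G} ∩ FM={C,G} → {C,G} (+0)
site 0, node AFMWZ: AFMZ={C,G} ∪ W={A} → {A,C,G} (+1)
site 0, node CN: C={C} ∪ N={G} → {C,G} (+1)
site 0, node ACFMNWZ: AFMWZ={A,C,G} ∩ CN={C,G} → {C,G} (+0)
site 1, node AZ: A={A} ∪ Z={T} → {A,T} (+1)
site 1, node FM: F={T} ∪ M={C} → {C,T} (+1)
site 1, node AFMZ: AZ={A,T} ∩ FM={C,T} → {T} (+0)
site 1, node AFMWZ: AFMZ={T} ∪ W={A} → {A,T} (+1)
site 1, node CN: C={C} ∪ N={T} → {C,T} (+1)
site 1, node ACFMNWZ: AFMWZ={A,T} ∩ CN={C,T} → {T} (+0)
site 2, node AZ: A={A} ∩ Z={A} → {A} (+0)
site 2, node FM: F={A} ∪ M={C} → {A,C} (+1)
site 2, node AFMZ: AZ={A} ∩ FM={A,C} → {A} (+0)
site 2, node AFMWZ: AFMZ={A} ∩ W={A} → {A} (+0)
site 2, node CN: C={G} ∩ N={G} → {G} (+0)
site 2, node ACFMNWZ: AFMWZ={A} ∪ CN={G} → {A,G} (+1)
site 3, node AZ: A={A} ∪ Z={G} → {A,G} (+1)
site 3, node FM: F={A} ∪ M={G} → {A,G} (+1)
site 3, node AFMZ: AZ={A,G} ∩ FM={A,G} → {A,G} (+0)
site 3, node AFMWZ: AFMZ={A,G} ∩ W={G} → {G} (+0)
site 3, node CN: C={C} ∪ N={G} → {C,G} (+1)
site 3, node ACFMNWZ: AFMWZ={G} ∩ CN={C,G} → {G} (+0)
site 4, node AZ: A={C} ∪ Z={A} → {A,C} (+1)
site 4, node FM: F={T} ∪ M={C} → {C,T} (+1)
site 4, node AFMZ: AZ={A,C} ∩ FM={C,T} → {C} (+0)
site 4, node AFMWZ: AFMZ={C} ∪ W={A} → {A,C} (+1)
site 4, node CN: C={G} ∪ N={C} → {C,G} (+1)
site 4, node ACFMNWZ: AFMWZ={A,C} ∩ CN={C,G} → {C} (+0)
site 5, node AZ: A={C} ∪ Z={G} → {C,G} (+1)
site 5, node FM: F={A} ∩ M={A} → {A} (+0)
site 5, node AFMZ: AZ={C,G} ∪ FM={A} → {A,C,G} (+1)
site 5, node AFMWZ: AFMZ={A,C,G} ∩ W={A} → {A} (+0)
site 5, node CN: C={A} ∪ N={G} → {A,G} (+1)
site 5, node ACFMNWZ: AFMWZ={A} ∩ CN={A,G} → {A} (+0)
site 6, node AZ: A={G} ∪ Z={C} → {C,G} (+1)
site 6, node FM: F={A} ∩ M={A} → {A} (+0)
site 6, node AFMZ: AZ={C,G} ∪ FM={A} → {A,C,G} (+1)
site 6, node AFMWZ: AFMZ={A,C,G} ∩ W={C} → {C} (+0)
site 6, node CN: C={C} ∪ N={G} → {C,G} (+1)
site 6, node ACFMNWZ: AFMWZ={C} ∩ CN={C,G} → {C} (+0)
site 7, node AZ: A={T} ∪ Z={G} → {G,T} (+1)
site 7, node FM: F={G} ∪ M={A} → {A,G} (+1)
site 7, node AFMZ: AZ={G,T} ∩ FM={A,G} → {G} (+0)
site 7, node AFMWZ: AFMZ={G} ∪ W={C} → {C,G} (+1)
site 7, node CN: C={A} ∩ N={A} → {A} (+0)
site 7, node ACFMNWZ: AFMWZ={C,G} ∪ CN={A} → {A,C,G} (+1)
per-site changes: [4, 4, 2, 3, 4, 3, 3, 4]; total = 27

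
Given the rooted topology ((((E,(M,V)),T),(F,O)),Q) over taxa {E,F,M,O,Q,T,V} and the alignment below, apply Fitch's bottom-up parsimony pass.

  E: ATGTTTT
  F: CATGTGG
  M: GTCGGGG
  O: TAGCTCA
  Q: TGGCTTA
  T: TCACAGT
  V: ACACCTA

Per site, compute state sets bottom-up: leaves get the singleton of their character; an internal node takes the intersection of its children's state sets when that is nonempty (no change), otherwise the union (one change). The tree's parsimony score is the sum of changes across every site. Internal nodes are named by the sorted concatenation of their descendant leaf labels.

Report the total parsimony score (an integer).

site 0, node MV: M={G} ∪ V={A} → {A,G} (+1)
site 0, node EMV: E={A} ∩ MV={A,G} → {A} (+0)
site 0, node EMTV: EMV={A} ∪ T={T} → {A,T} (+1)
site 0, node FO: F={C} ∪ O={T} → {C,T} (+1)
site 0, node EFMOTV: EMTV={A,T} ∩ FO={C,T} → {T} (+0)
site 0, node EFMOQTV: EFMOTV={T} ∩ Q={T} → {T} (+0)
site 1, node MV: M={T} ∪ V={C} → {C,T} (+1)
site 1, node EMV: E={T} ∩ MV={C,T} → {T} (+0)
site 1, node EMTV: EMV={T} ∪ T={C} → {C,T} (+1)
site 1, node FO: F={A} ∩ O={A} → {A} (+0)
site 1, node EFMOTV: EMTV={C,T} ∪ FO={A} → {A,C,T} (+1)
site 1, node EFMOQTV: EFMOTV={A,C,T} ∪ Q={G} → {A,C,G,T} (+1)
site 2, node MV: M={C} ∪ V={A} → {A,C} (+1)
site 2, node EMV: E={G} ∪ MV={A,C} → {A,C,G} (+1)
site 2, node EMTV: EMV={A,C,G} ∩ T={A} → {A} (+0)
site 2, node FO: F={T} ∪ O={G} → {G,T} (+1)
site 2, node EFMOTV: EMTV={A} ∪ FO={G,T} → {A,G,T} (+1)
site 2, node EFMOQTV: EFMOTV={A,G,T} ∩ Q={G} → {G} (+0)
site 3, node MV: M={G} ∪ V={C} → {C,G} (+1)
site 3, node EMV: E={T} ∪ MV={C,G} → {C,G,T} (+1)
site 3, node EMTV: EMV={C,G,T} ∩ T={C} → {C} (+0)
site 3, node FO: F={G} ∪ O={C} → {C,G} (+1)
site 3, node EFMOTV: EMTV={C} ∩ FO={C,G} → {C} (+0)
site 3, node EFMOQTV: EFMOTV={C} ∩ Q={C} → {C} (+0)
site 4, node MV: M={G} ∪ V={C} → {C,G} (+1)
site 4, node EMV: E={T} ∪ MV={C,G} → {C,G,T} (+1)
site 4, node EMTV: EMV={C,G,T} ∪ T={A} → {A,C,G,T} (+1)
site 4, node FO: F={T} ∩ O={T} → {T} (+0)
site 4, node EFMOTV: EMTV={A,C,G,T} ∩ FO={T} → {T} (+0)
site 4, node EFMOQTV: EFMOTV={T} ∩ Q={T} → {T} (+0)
site 5, node MV: M={G} ∪ V={T} → {G,T} (+1)
site 5, node EMV: E={T} ∩ MV={G,T} → {T} (+0)
site 5, node EMTV: EMV={T} ∪ T={G} → {G,T} (+1)
site 5, node FO: F={G} ∪ O={C} → {C,G} (+1)
site 5, node EFMOTV: EMTV={G,T} ∩ FO={C,G} → {G} (+0)
site 5, node EFMOQTV: EFMOTV={G} ∪ Q={T} → {G,T} (+1)
site 6, node MV: M={G} ∪ V={A} → {A,G} (+1)
site 6, node EMV: E={T} ∪ MV={A,G} → {A,G,T} (+1)
site 6, node EMTV: EMV={A,G,T} ∩ T={T} → {T} (+0)
site 6, node FO: F={G} ∪ O={A} → {A,G} (+1)
site 6, node EFMOTV: EMTV={T} ∪ FO={A,G} → {A,G,T} (+1)
site 6, node EFMOQTV: EFMOTV={A,G,T} ∩ Q={A} → {A} (+0)
per-site changes: [3, 4, 4, 3, 3, 4, 4]; total = 25

25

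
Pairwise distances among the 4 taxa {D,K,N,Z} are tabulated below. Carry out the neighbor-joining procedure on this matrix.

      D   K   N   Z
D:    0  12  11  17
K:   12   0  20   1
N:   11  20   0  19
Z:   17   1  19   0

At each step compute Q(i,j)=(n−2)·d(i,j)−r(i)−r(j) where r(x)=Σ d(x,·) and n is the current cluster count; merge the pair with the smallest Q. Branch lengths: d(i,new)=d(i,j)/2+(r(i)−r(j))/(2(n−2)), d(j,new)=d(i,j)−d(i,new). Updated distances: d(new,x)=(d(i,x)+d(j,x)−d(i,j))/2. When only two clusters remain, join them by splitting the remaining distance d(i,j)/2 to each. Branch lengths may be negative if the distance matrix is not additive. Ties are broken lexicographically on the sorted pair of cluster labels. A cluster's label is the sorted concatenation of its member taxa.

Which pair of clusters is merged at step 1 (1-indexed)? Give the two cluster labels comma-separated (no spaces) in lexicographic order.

D,N

iteration 1: select D,N (d=11, Q=-68); attach at lengths (3, 8); label the merged cluster DN
  updated: d(DN,K)=21/2, d(DN,Z)=25/2
iteration 2: select DN,K (d=21/2, Q=-24); attach at lengths (11, -1/2); label the merged cluster DKN
  updated: d(DKN,Z)=3/2
iteration 3: select DKN,Z (d=3/2); attach at lengths (3/4, 3/4); label the merged cluster DKNZ
final tree: (((D:3,N:8):11,K:-1/2):3/4,Z:3/4)
total length: 23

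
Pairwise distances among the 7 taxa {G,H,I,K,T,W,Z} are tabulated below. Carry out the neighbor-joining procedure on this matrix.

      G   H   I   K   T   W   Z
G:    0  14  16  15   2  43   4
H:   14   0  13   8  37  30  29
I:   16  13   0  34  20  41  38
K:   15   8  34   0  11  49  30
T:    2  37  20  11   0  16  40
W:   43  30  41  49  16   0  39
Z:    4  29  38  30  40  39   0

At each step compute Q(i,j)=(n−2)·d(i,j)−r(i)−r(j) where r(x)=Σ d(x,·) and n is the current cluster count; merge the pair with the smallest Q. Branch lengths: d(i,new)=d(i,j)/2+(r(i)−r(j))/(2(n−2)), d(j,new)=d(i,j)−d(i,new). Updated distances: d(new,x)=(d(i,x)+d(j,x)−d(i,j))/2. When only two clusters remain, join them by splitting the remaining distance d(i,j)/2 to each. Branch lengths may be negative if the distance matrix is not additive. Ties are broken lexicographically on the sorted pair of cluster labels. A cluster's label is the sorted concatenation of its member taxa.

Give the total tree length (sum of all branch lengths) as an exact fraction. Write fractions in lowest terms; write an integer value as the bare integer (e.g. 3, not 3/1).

1097/16

step 1: merge (T,W) at d=16, Q=-264; branch lengths T→-6/5, W→86/5; new cluster TW
  updated: d(G,TW)=29/2, d(H,TW)=51/2, d(I,TW)=45/2, d(K,TW)=22, d(TW,Z)=63/2
step 2: merge (G,Z) at d=4, Q=-180; branch lengths G→-53/8, Z→85/8; new cluster GZ
  updated: d(GZ,H)=39/2, d(GZ,I)=25, d(GZ,K)=41/2, d(GZ,TW)=21
step 3: merge (H,K) at d=8, Q=-253/2; branch lengths H→11/12, K→85/12; new cluster HK
  updated: d(GZ,HK)=16, d(HK,I)=39/2, d(HK,TW)=79/4
step 4: merge (GZ,HK) at d=16, Q=-341/4; branch lengths GZ→155/16, HK→101/16; new cluster GHKZ
  updated: d(GHKZ,I)=57/4, d(GHKZ,TW)=99/8
step 5: merge (GHKZ,I) at d=57/4, Q=-393/8; branch lengths GHKZ→33/16, I→195/16; new cluster GHIKZ
  updated: d(GHIKZ,TW)=165/16
step 6: merge (GHIKZ,TW) at d=165/16; branch lengths GHIKZ→165/32, TW→165/32; new cluster GHIKTWZ
final tree: ((((G:-53/8,Z:85/8):155/16,(H:11/12,K:85/12):101/16):33/16,I:195/16):165/32,(T:-6/5,W:86/5):165/32)
total length: 1097/16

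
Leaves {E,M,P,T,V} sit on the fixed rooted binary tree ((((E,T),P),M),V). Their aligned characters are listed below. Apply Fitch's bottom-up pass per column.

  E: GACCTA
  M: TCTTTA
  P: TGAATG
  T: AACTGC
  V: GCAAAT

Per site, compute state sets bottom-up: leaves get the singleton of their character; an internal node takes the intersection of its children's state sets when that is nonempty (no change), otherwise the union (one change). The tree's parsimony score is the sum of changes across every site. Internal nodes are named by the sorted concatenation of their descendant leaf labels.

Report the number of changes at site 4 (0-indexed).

2

ET@0: {G} ∪ {A} = {A,G} (union, +1)
EPT@0: {A,G} ∪ {T} = {A,G,T} (union, +1)
EMPT@0: {A,G,T} ∩ {T} = {T} (intersection, +0)
EMPTV@0: {T} ∪ {G} = {G,T} (union, +1)
ET@1: {A} ∩ {A} = {A} (intersection, +0)
EPT@1: {A} ∪ {G} = {A,G} (union, +1)
EMPT@1: {A,G} ∪ {C} = {A,C,G} (union, +1)
EMPTV@1: {A,C,G} ∩ {C} = {C} (intersection, +0)
ET@2: {C} ∩ {C} = {C} (intersection, +0)
EPT@2: {C} ∪ {A} = {A,C} (union, +1)
EMPT@2: {A,C} ∪ {T} = {A,C,T} (union, +1)
EMPTV@2: {A,C,T} ∩ {A} = {A} (intersection, +0)
ET@3: {C} ∪ {T} = {C,T} (union, +1)
EPT@3: {C,T} ∪ {A} = {A,C,T} (union, +1)
EMPT@3: {A,C,T} ∩ {T} = {T} (intersection, +0)
EMPTV@3: {T} ∪ {A} = {A,T} (union, +1)
ET@4: {T} ∪ {G} = {G,T} (union, +1)
EPT@4: {G,T} ∩ {T} = {T} (intersection, +0)
EMPT@4: {T} ∩ {T} = {T} (intersection, +0)
EMPTV@4: {T} ∪ {A} = {A,T} (union, +1)
ET@5: {A} ∪ {C} = {A,C} (union, +1)
EPT@5: {A,C} ∪ {G} = {A,C,G} (union, +1)
EMPT@5: {A,C,G} ∩ {A} = {A} (intersection, +0)
EMPTV@5: {A} ∪ {T} = {A,T} (union, +1)
per-site changes: [3, 2, 2, 3, 2, 3]; total = 15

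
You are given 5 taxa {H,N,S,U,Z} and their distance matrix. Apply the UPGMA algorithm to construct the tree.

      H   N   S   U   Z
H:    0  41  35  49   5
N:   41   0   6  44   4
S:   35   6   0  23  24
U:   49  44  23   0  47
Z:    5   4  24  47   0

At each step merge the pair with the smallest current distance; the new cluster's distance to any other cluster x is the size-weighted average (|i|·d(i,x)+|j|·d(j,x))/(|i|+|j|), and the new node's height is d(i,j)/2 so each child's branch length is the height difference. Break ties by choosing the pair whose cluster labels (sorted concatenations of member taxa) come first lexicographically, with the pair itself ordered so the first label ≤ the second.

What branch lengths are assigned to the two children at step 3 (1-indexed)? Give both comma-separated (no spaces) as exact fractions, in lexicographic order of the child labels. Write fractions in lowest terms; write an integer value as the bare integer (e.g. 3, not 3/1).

27/2,6

step 1: merge (N,Z) at d=4; branch lengths N→2, Z→2; new cluster NZ
  updated: d(H,NZ)=23, d(NZ,S)=15, d(NZ,U)=91/2
step 2: merge (NZ,S) at d=15; branch lengths NZ→11/2, S→15/2; new cluster NSZ
  updated: d(H,NSZ)=27, d(NSZ,U)=38
step 3: merge (H,NSZ) at d=27; branch lengths H→27/2, NSZ→6; new cluster HNSZ
  updated: d(HNSZ,U)=163/4
step 4: merge (HNSZ,U) at d=163/4; branch lengths HNSZ→55/8, U→163/8; new cluster HNSUZ
final tree: ((H:27/2,((N:2,Z:2):11/2,S:15/2):6):55/8,U:163/8)
total length: 255/4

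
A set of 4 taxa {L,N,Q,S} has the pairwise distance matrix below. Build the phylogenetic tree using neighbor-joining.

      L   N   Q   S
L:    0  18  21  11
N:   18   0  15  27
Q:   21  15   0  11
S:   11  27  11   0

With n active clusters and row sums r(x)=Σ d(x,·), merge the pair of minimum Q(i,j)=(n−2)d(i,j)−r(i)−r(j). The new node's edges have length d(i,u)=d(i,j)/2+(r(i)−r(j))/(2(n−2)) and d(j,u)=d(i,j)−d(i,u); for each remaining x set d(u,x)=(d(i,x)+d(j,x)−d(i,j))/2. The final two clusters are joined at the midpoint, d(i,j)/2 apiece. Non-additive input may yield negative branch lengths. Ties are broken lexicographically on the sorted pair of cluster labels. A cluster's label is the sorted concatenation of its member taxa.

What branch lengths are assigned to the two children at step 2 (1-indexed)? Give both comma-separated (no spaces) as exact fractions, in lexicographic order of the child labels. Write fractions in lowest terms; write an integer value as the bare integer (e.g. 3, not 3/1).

25/4,43/4

iteration 1: select L,S (d=11, Q=-77); attach at lengths (23/4, 21/4); label the merged cluster LS
  updated: d(LS,N)=17, d(LS,Q)=21/2
iteration 2: select LS,N (d=17, Q=-85/2); attach at lengths (25/4, 43/4); label the merged cluster LNS
  updated: d(LNS,Q)=17/4
iteration 3: select LNS,Q (d=17/4); attach at lengths (17/8, 17/8); label the merged cluster LNQS
final tree: (((L:23/4,S:21/4):25/4,N:43/4):17/8,Q:17/8)
total length: 129/4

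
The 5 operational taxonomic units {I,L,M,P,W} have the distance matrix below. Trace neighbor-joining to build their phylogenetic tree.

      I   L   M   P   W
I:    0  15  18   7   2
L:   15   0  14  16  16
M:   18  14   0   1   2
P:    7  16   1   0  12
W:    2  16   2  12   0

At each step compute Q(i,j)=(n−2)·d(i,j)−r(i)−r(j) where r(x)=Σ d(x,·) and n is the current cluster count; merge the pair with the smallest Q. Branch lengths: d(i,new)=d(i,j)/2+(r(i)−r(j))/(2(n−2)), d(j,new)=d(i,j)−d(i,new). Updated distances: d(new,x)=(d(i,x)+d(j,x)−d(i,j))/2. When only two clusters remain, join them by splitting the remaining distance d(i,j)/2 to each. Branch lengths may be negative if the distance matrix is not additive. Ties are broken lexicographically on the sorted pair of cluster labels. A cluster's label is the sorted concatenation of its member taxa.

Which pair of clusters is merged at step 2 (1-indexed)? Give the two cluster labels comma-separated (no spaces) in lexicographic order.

IW,L

iteration 1: select I,W (d=2, Q=-68); attach at lengths (8/3, -2/3); label the merged cluster IW
  updated: d(IW,L)=29/2, d(IW,M)=9, d(IW,P)=17/2
iteration 2: select IW,L (d=29/2, Q=-95/2); attach at lengths (33/8, 83/8); label the merged cluster ILW
  updated: d(ILW,M)=17/4, d(ILW,P)=5
iteration 3: select ILW,M (d=17/4, Q=-41/4); attach at lengths (33/8, 1/8); label the merged cluster ILMW
  updated: d(ILMW,P)=7/8
iteration 4: select ILMW,P (d=7/8); attach at lengths (7/16, 7/16); label the merged cluster ILMPW
final tree: ((((I:8/3,W:-2/3):33/8,L:83/8):33/8,M:1/8):7/16,P:7/16)
total length: 173/8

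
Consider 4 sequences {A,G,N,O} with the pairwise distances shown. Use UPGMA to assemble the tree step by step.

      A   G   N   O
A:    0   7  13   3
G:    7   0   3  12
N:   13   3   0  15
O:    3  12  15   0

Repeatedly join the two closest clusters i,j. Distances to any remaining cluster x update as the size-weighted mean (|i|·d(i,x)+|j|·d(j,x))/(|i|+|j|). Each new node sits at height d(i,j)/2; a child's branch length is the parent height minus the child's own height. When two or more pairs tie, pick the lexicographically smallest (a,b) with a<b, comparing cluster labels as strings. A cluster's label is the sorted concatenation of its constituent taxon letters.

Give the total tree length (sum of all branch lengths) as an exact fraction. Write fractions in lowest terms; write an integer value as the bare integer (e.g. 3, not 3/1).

59/4

step 1: merge (A,O) at d=3; branch lengths A→3/2, O→3/2; new cluster AO
  updated: d(AO,G)=19/2, d(AO,N)=14
step 2: merge (G,N) at d=3; branch lengths G→3/2, N→3/2; new cluster GN
  updated: d(AO,GN)=47/4
step 3: merge (AO,GN) at d=47/4; branch lengths AO→35/8, GN→35/8; new cluster AGNO
final tree: ((A:3/2,O:3/2):35/8,(G:3/2,N:3/2):35/8)
total length: 59/4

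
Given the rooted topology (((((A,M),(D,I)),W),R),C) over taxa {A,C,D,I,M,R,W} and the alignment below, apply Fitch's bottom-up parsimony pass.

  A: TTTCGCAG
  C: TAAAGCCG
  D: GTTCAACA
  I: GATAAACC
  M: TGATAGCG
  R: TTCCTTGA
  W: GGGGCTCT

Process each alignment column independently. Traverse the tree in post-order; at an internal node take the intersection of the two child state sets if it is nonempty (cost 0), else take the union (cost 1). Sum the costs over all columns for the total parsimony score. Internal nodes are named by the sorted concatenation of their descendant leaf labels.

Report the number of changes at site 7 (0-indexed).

AM@0: {T} ∩ {T} = {T} (intersection, +0)
DI@0: {G} ∩ {G} = {G} (intersection, +0)
ADIM@0: {T} ∪ {G} = {G,T} (union, +1)
ADIMW@0: {G,T} ∩ {G} = {G} (intersection, +0)
ADIMRW@0: {G} ∪ {T} = {G,T} (union, +1)
ACDIMRW@0: {G,T} ∩ {T} = {T} (intersection, +0)
AM@1: {T} ∪ {G} = {G,T} (union, +1)
DI@1: {T} ∪ {A} = {A,T} (union, +1)
ADIM@1: {G,T} ∩ {A,T} = {T} (intersection, +0)
ADIMW@1: {T} ∪ {G} = {G,T} (union, +1)
ADIMRW@1: {G,T} ∩ {T} = {T} (intersection, +0)
ACDIMRW@1: {T} ∪ {A} = {A,T} (union, +1)
AM@2: {T} ∪ {A} = {A,T} (union, +1)
DI@2: {T} ∩ {T} = {T} (intersection, +0)
ADIM@2: {A,T} ∩ {T} = {T} (intersection, +0)
ADIMW@2: {T} ∪ {G} = {G,T} (union, +1)
ADIMRW@2: {G,T} ∪ {C} = {C,G,T} (union, +1)
ACDIMRW@2: {C,G,T} ∪ {A} = {A,C,G,T} (union, +1)
AM@3: {C} ∪ {T} = {C,T} (union, +1)
DI@3: {C} ∪ {A} = {A,C} (union, +1)
ADIM@3: {C,T} ∩ {A,C} = {C} (intersection, +0)
ADIMW@3: {C} ∪ {G} = {C,G} (union, +1)
ADIMRW@3: {C,G} ∩ {C} = {C} (intersection, +0)
ACDIMRW@3: {C} ∪ {A} = {A,C} (union, +1)
AM@4: {G} ∪ {A} = {A,G} (union, +1)
DI@4: {A} ∩ {A} = {A} (intersection, +0)
ADIM@4: {A,G} ∩ {A} = {A} (intersection, +0)
ADIMW@4: {A} ∪ {C} = {A,C} (union, +1)
ADIMRW@4: {A,C} ∪ {T} = {A,C,T} (union, +1)
ACDIMRW@4: {A,C,T} ∪ {G} = {A,C,G,T} (union, +1)
AM@5: {C} ∪ {G} = {C,G} (union, +1)
DI@5: {A} ∩ {A} = {A} (intersection, +0)
ADIM@5: {C,G} ∪ {A} = {A,C,G} (union, +1)
ADIMW@5: {A,C,G} ∪ {T} = {A,C,G,T} (union, +1)
ADIMRW@5: {A,C,G,T} ∩ {T} = {T} (intersection, +0)
ACDIMRW@5: {T} ∪ {C} = {C,T} (union, +1)
AM@6: {A} ∪ {C} = {A,C} (union, +1)
DI@6: {C} ∩ {C} = {C} (intersection, +0)
ADIM@6: {A,C} ∩ {C} = {C} (intersection, +0)
ADIMW@6: {C} ∩ {C} = {C} (intersection, +0)
ADIMRW@6: {C} ∪ {G} = {C,G} (union, +1)
ACDIMRW@6: {C,G} ∩ {C} = {C} (intersection, +0)
AM@7: {G} ∩ {G} = {G} (intersection, +0)
DI@7: {A} ∪ {C} = {A,C} (union, +1)
ADIM@7: {G} ∪ {A,C} = {A,C,G} (union, +1)
ADIMW@7: {A,C,G} ∪ {T} = {A,C,G,T} (union, +1)
ADIMRW@7: {A,C,G,T} ∩ {A} = {A} (intersection, +0)
ACDIMRW@7: {A} ∪ {G} = {A,G} (union, +1)
per-site changes: [2, 4, 4, 4, 4, 4, 2, 4]; total = 28

4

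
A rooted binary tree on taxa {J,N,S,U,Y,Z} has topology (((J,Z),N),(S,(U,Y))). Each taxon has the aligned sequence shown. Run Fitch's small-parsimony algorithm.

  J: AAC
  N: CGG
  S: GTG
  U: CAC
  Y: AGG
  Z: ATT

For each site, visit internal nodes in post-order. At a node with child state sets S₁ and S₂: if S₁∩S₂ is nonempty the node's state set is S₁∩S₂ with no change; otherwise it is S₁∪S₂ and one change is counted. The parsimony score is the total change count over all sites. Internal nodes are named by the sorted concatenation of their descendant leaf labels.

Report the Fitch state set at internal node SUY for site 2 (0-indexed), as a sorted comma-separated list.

JZ@0: {A} ∩ {A} = {A} (intersection, +0)
JNZ@0: {A} ∪ {C} = {A,C} (union, +1)
UY@0: {C} ∪ {A} = {A,C} (union, +1)
SUY@0: {G} ∪ {A,C} = {A,C,G} (union, +1)
JNSUYZ@0: {A,C} ∩ {A,C,G} = {A,C} (intersection, +0)
JZ@1: {A} ∪ {T} = {A,T} (union, +1)
JNZ@1: {A,T} ∪ {G} = {A,G,T} (union, +1)
UY@1: {A} ∪ {G} = {A,G} (union, +1)
SUY@1: {T} ∪ {A,G} = {A,G,T} (union, +1)
JNSUYZ@1: {A,G,T} ∩ {A,G,T} = {A,G,T} (intersection, +0)
JZ@2: {C} ∪ {T} = {C,T} (union, +1)
JNZ@2: {C,T} ∪ {G} = {C,G,T} (union, +1)
UY@2: {C} ∪ {G} = {C,G} (union, +1)
SUY@2: {G} ∩ {C,G} = {G} (intersection, +0)
JNSUYZ@2: {C,G,T} ∩ {G} = {G} (intersection, +0)
per-site changes: [3, 4, 3]; total = 10

G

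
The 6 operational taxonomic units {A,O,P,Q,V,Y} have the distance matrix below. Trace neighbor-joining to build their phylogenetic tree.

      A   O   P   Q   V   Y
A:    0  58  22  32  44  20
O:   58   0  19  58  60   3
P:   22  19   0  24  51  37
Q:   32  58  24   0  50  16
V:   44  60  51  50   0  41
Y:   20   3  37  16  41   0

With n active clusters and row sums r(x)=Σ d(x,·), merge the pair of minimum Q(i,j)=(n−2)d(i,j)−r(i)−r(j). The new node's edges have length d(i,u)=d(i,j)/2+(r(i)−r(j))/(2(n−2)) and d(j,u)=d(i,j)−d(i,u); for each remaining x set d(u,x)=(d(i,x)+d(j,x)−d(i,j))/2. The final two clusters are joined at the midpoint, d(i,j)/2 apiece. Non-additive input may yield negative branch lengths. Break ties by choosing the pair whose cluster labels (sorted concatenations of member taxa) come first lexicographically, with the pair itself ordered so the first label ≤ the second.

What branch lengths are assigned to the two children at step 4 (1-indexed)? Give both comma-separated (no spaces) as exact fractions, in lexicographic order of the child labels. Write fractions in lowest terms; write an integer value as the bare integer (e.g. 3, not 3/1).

5/4,69/8

step 1: merge (O,Y) at d=3, Q=-303; branch lengths O→93/8, Y→-69/8; new cluster OY
  updated: d(A,OY)=75/2, d(OY,P)=53/2, d(OY,Q)=71/2, d(OY,V)=49
step 2: merge (A,V) at d=44, Q=-395/2; branch lengths A→49/4, V→127/4; new cluster AV
  updated: d(AV,OY)=85/4, d(AV,P)=29/2, d(AV,Q)=19
step 3: merge (AV,OY) at d=85/4, Q=-191/2; branch lengths AV→7/2, OY→71/4; new cluster AOVY
  updated: d(AOVY,P)=79/8, d(AOVY,Q)=133/8
step 4: merge (AOVY,P) at d=79/8, Q=-101/2; branch lengths AOVY→5/4, P→69/8; new cluster AOPVY
  updated: d(AOPVY,Q)=123/8
step 5: merge (AOPVY,Q) at d=123/8; branch lengths AOPVY→123/16, Q→123/16; new cluster AOPQVY
final tree: ((((A:49/4,V:127/4):7/2,(O:93/8,Y:-69/8):71/4):5/4,P:69/8):123/16,Q:123/16)
total length: 187/2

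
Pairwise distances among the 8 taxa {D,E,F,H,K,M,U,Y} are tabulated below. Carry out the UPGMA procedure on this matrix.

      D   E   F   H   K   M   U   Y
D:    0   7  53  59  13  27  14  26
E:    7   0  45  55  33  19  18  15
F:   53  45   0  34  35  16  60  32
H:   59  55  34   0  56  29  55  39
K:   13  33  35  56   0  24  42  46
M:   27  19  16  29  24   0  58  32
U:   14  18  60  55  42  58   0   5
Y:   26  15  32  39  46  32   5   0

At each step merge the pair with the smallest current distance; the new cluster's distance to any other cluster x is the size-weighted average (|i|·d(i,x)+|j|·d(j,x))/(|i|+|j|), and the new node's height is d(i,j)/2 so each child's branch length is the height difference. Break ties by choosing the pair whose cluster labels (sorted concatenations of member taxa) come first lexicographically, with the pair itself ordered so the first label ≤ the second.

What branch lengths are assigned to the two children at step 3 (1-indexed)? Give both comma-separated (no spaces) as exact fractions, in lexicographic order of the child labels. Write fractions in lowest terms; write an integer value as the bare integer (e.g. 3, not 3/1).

8,8

step 1: merge (U,Y) at d=5; branch lengths U→5/2, Y→5/2; new cluster UY
  updated: d(D,UY)=20, d(E,UY)=33/2, d(F,UY)=46, d(H,UY)=47, d(K,UY)=44, d(M,UY)=45
step 2: merge (D,E) at d=7; branch lengths D→7/2, E→7/2; new cluster DE
  updated: d(DE,F)=49, d(DE,H)=57, d(DE,K)=23, d(DE,M)=23, d(DE,UY)=73/4
step 3: merge (F,M) at d=16; branch lengths F→8, M→8; new cluster FM
  updated: d(DE,FM)=36, d(FM,H)=63/2, d(FM,K)=59/2, d(FM,UY)=91/2
step 4: merge (DE,UY) at d=73/4; branch lengths DE→45/8, UY→53/8; new cluster DEUY
  updated: d(DEUY,FM)=163/4, d(DEUY,H)=52, d(DEUY,K)=67/2
step 5: merge (FM,K) at d=59/2; branch lengths FM→27/4, K→59/4; new cluster FKM
  updated: d(DEUY,FKM)=115/3, d(FKM,H)=119/3
step 6: merge (DEUY,FKM) at d=115/3; branch lengths DEUY→241/24, FKM→53/12; new cluster DEFKMUY
  updated: d(DEFKMUY,H)=327/7
step 7: merge (DEFKMUY,H) at d=327/7; branch lengths DEFKMUY→88/21, H→327/14; new cluster DEFHKMUY
final tree: ((((D:7/2,E:7/2):45/8,(U:5/2,Y:5/2):53/8):241/24,((F:8,M:8):27/4,K:59/4):53/12):88/21,H:327/14)
total length: 17431/168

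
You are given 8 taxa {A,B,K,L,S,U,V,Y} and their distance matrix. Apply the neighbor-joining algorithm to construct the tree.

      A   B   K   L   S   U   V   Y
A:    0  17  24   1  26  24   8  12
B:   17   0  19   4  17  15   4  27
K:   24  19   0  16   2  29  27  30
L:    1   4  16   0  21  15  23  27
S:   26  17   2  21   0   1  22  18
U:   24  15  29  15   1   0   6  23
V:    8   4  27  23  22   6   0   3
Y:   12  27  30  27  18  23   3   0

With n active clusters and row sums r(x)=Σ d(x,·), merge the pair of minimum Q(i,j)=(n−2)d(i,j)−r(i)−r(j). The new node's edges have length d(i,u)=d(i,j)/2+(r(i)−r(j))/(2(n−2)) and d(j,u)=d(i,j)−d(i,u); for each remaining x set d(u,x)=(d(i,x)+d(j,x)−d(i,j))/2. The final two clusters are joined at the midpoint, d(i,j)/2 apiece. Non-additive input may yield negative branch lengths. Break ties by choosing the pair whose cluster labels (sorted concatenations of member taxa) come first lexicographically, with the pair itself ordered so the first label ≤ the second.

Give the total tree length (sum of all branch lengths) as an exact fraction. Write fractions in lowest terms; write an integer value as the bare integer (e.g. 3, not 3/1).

1375/32

step 1: merge (K,S) at d=2, Q=-242; branch lengths K→13/3, S→-7/3; new cluster KS
  updated: d(A,KS)=24, d(B,KS)=17, d(KS,L)=35/2, d(KS,U)=14, d(KS,V)=47/2, d(KS,Y)=23
step 2: merge (A,L) at d=1, Q=-337/2; branch lengths A→7/20, L→13/20; new cluster AL
  updated: d(AL,B)=10, d(AL,KS)=81/4, d(AL,U)=19, d(AL,V)=15, d(AL,Y)=19
step 3: merge (V,Y) at d=3, Q=-269/2; branch lengths V→-63/16, Y→111/16; new cluster VY
  updated: d(AL,VY)=31/2, d(B,VY)=14, d(KS,VY)=87/4, d(U,VY)=13
step 4: merge (KS,U) at d=14, Q=-92; branch lengths KS→9, U→5; new cluster KSU
  updated: d(AL,KSU)=101/8, d(B,KSU)=9, d(KSU,VY)=83/8
step 5: merge (AL,B) at d=10, Q=-409/8; branch lengths AL→201/32, B→119/32; new cluster ABL
  updated: d(ABL,KSU)=93/16, d(ABL,VY)=39/4
step 6: merge (ABL,KSU) at d=93/16, Q=-415/16; branch lengths ABL→83/32, KSU→103/32; new cluster ABKLSU
  updated: d(ABKLSU,VY)=229/32
step 7: merge (ABKLSU,VY) at d=229/32; branch lengths ABKLSU→229/64, VY→229/64; new cluster ABKLSUVY
final tree: ((((A:7/20,L:13/20):201/32,B:119/32):83/32,((K:13/3,S:-7/3):9,U:5):103/32):229/64,(V:-63/16,Y:111/16):229/64)
total length: 1375/32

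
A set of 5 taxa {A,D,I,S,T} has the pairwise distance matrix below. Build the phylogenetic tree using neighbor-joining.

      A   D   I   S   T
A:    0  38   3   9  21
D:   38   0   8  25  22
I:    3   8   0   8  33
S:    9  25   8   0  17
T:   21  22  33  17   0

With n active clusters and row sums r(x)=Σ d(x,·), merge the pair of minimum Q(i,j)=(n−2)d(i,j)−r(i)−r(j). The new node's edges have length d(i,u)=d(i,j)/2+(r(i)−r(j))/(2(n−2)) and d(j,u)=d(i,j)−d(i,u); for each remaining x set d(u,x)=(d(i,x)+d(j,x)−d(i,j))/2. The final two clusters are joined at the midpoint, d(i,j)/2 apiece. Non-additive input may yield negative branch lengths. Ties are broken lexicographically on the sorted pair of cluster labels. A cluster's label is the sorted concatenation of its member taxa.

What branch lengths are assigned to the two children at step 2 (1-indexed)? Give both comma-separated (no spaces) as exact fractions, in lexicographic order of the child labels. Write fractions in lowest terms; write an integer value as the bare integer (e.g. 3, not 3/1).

iteration 1: select D,I (d=8, Q=-121); attach at lengths (65/6, -17/6); label the merged cluster DI
  updated: d(A,DI)=33/2, d(DI,S)=25/2, d(DI,T)=47/2
iteration 2: select A,S (d=9, Q=-67); attach at lengths (13/2, 5/2); label the merged cluster AS
  updated: d(AS,DI)=10, d(AS,T)=29/2
iteration 3: select AS,DI (d=10, Q=-48); attach at lengths (1/2, 19/2); label the merged cluster ADIS
  updated: d(ADIS,T)=14
iteration 4: select ADIS,T (d=14); attach at lengths (7, 7); label the merged cluster ADIST
final tree: (((A:13/2,S:5/2):1/2,(D:65/6,I:-17/6):19/2):7,T:7)
total length: 41

13/2,5/2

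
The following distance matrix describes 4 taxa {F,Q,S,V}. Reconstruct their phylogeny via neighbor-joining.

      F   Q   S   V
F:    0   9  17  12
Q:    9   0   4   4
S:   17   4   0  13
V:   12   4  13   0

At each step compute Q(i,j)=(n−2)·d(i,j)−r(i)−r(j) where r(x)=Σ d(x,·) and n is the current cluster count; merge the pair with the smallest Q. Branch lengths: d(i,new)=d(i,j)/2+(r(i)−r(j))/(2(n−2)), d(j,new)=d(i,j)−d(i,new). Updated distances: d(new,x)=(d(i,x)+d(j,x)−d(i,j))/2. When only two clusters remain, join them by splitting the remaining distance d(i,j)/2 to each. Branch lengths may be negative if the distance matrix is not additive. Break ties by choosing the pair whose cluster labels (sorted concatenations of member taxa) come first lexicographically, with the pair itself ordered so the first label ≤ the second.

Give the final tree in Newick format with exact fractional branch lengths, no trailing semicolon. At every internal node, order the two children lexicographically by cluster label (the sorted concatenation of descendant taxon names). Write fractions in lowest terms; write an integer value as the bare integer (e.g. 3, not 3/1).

1. join F+V (d=12, Q=-43) ⇒ FV; edges |F|=33/4, |V|=15/4
  updated: d(FV,Q)=1/2, d(FV,S)=9
2. join FV+Q (d=1/2, Q=-27/2) ⇒ FQV; edges |FV|=11/4, |Q|=-9/4
  updated: d(FQV,S)=25/4
3. join FQV+S (d=25/4) ⇒ FQSV; edges |FQV|=25/8, |S|=25/8
final tree: (((F:33/4,V:15/4):11/4,Q:-9/4):25/8,S:25/8)
total length: 75/4

(((F:33/4,V:15/4):11/4,Q:-9/4):25/8,S:25/8)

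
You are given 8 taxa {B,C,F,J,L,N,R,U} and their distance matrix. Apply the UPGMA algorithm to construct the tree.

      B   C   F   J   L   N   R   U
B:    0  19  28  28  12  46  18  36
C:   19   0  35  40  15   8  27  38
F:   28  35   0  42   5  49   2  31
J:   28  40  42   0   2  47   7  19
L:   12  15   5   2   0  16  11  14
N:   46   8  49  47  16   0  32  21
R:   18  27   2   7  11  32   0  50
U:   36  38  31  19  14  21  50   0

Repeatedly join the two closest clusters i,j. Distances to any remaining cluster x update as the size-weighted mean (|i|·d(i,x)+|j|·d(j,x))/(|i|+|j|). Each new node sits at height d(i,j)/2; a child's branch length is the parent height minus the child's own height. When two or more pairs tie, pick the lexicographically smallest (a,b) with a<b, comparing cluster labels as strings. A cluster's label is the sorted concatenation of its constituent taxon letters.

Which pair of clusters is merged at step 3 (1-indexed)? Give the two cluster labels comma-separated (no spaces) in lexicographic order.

iteration 1: select F,R (d=2); attach at lengths (1, 1); label the merged cluster FR
  updated: d(B,FR)=23, d(C,FR)=31, d(FR,J)=49/2, d(FR,L)=8, d(FR,N)=81/2, d(FR,U)=81/2
iteration 2: select J,L (d=2); attach at lengths (1, 1); label the merged cluster JL
  updated: d(B,JL)=20, d(C,JL)=55/2, d(FR,JL)=65/4, d(JL,N)=63/2, d(JL,U)=33/2
iteration 3: select C,N (d=8); attach at lengths (4, 4); label the merged cluster CN
  updated: d(B,CN)=65/2, d(CN,FR)=143/4, d(CN,JL)=59/2, d(CN,U)=59/2
iteration 4: select FR,JL (d=65/4); attach at lengths (57/8, 57/8); label the merged cluster FJLR
  updated: d(B,FJLR)=43/2, d(CN,FJLR)=261/8, d(FJLR,U)=57/2
iteration 5: select B,FJLR (d=43/2); attach at lengths (43/4, 21/8); label the merged cluster BFJLR
  updated: d(BFJLR,CN)=163/5, d(BFJLR,U)=30
iteration 6: select CN,U (d=59/2); attach at lengths (43/4, 59/4); label the merged cluster CNU
  updated: d(BFJLR,CNU)=476/15
iteration 7: select BFJLR,CNU (d=476/15); attach at lengths (307/60, 67/60); label the merged cluster BCFJLNRU
final tree: ((B:43/4,((F:1,R:1):57/8,(J:1,L:1):57/8):21/8):307/60,((C:4,N:4):43/4,U:59/4):67/60)
total length: 8563/120

C,N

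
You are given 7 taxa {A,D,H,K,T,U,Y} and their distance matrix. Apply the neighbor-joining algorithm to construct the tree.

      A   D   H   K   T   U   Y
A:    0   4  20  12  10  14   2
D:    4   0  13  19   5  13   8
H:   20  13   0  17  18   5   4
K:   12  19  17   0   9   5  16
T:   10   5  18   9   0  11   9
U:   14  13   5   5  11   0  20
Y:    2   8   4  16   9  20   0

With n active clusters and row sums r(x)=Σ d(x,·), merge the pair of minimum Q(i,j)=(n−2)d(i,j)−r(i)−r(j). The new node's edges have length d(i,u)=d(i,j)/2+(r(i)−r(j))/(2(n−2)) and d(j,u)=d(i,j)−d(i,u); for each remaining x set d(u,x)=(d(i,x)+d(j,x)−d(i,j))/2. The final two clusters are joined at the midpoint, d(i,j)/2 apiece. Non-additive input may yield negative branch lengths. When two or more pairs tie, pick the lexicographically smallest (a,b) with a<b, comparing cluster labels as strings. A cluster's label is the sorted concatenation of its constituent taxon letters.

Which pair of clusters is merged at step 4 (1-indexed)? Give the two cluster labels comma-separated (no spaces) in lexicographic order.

A,D

iteration 1: select K,U (d=5, Q=-121); attach at lengths (7/2, 3/2); label the merged cluster KU
  updated: d(A,KU)=21/2, d(D,KU)=27/2, d(H,KU)=17/2, d(KU,T)=15/2, d(KU,Y)=31/2
iteration 2: select H,Y (d=4, Q=-86); attach at lengths (41/8, -9/8); label the merged cluster HY
  updated: d(A,HY)=9, d(D,HY)=17/2, d(HY,KU)=10, d(HY,T)=23/2
iteration 3: select KU,T (d=15/2, Q=-53); attach at lengths (5, 5/2); label the merged cluster KTU
  updated: d(A,KTU)=13/2, d(D,KTU)=11/2, d(HY,KTU)=7
iteration 4: select A,D (d=4, Q=-59/2); attach at lengths (19/8, 13/8); label the merged cluster AD
  updated: d(AD,HY)=27/4, d(AD,KTU)=4
iteration 5: select AD,HY (d=27/4, Q=-71/4); attach at lengths (15/8, 39/8); label the merged cluster ADHY
  updated: d(ADHY,KTU)=17/8
iteration 6: select ADHY,KTU (d=17/8); attach at lengths (17/16, 17/16); label the merged cluster ADHKTUY
final tree: (((A:19/8,D:13/8):15/8,(H:41/8,Y:-9/8):39/8):17/16,((K:7/2,U:3/2):5,T:5/2):17/16)
total length: 235/8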